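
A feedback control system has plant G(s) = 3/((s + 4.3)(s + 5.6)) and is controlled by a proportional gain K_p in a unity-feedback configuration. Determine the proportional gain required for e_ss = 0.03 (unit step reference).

K_p = 260

For a type-0 loop with proportional control, e_ss = 1/(1 + K_p·G(0)).
G(0) = 0.1246. Require 1/(1 + K_p·0.1246) = 0.03, so 1 + 0.1246·K_p = 33.33.
K_p = (33.33 − 1)/0.1246 = 260.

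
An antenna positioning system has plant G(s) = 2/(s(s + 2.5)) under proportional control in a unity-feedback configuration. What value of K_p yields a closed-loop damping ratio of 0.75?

Closed-loop characteristic equation: s² + 2.5s + K_p·2 = 0.
So ω_n = √(2K_p) and 2ζω_n = 2.5, giving ζ = 2.5/(2√(2K_p)).
Setting ζ = 0.75: √(2K_p) = 2.5/(2·0.75) = 1.667, so K_p = 2.778/2 = 1.39.

K_p = 1.39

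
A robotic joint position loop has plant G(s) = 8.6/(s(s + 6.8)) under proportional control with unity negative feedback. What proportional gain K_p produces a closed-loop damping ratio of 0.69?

Closed-loop characteristic equation: s² + 6.8s + K_p·8.6 = 0.
So ω_n = √(8.6K_p) and 2ζω_n = 6.8, giving ζ = 6.8/(2√(8.6K_p)).
Setting ζ = 0.69: √(8.6K_p) = 6.8/(2·0.69) = 4.928, so K_p = 24.28/8.6 = 2.82.

K_p = 2.82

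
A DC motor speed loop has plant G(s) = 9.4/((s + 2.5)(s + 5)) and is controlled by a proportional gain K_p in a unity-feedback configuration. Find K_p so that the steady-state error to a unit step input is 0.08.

The loop is type 0, so e_ss(step) = 1/(1 + K_pos) with K_pos = K_p·G(0).
G(0) = 0.752. Require 1/(1 + K_p·0.752) = 0.08, so 1 + 0.752·K_p = 12.5.
K_p = (12.5 − 1)/0.752 = 15.3.

K_p = 15.3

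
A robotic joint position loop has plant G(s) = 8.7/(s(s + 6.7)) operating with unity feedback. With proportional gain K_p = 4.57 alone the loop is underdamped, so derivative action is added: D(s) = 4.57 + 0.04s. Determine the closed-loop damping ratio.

Forward path: (4.57 + 0.04s)·8.7/(s(s+6.7)). The closed-loop characteristic equation is s² + (6.7 + 8.7·0.04)s + 8.7·4.57 = 0.
That is s² + 7.048s + 39.76 = 0, so ω_n = 6.305 rad/s and ζ = 7.048/(2·6.305) = 0.5589.

ζ = 0.559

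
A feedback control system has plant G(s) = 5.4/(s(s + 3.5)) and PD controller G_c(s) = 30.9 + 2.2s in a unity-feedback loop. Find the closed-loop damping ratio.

ζ = 0.595

Forward path: (30.9 + 2.2s)·5.4/(s(s+3.5)). The closed-loop characteristic equation is s² + (3.5 + 5.4·2.2)s + 5.4·30.9 = 0.
That is s² + 15.38s + 166.9 = 0, so ω_n = 12.92 rad/s and ζ = 15.38/(2·12.92) = 0.5953.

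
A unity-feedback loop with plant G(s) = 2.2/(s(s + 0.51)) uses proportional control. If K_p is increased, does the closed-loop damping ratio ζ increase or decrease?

ζ = 0.51/(2√(2.2K_p)); increasing K_p raises the denominator, so ζ falls.

decrease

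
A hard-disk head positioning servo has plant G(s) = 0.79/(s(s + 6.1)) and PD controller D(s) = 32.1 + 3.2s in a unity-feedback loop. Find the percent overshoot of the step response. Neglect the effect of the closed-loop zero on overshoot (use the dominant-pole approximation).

0.542%

Forward path: (32.1 + 3.2s)·0.79/(s(s+6.1)). The closed-loop characteristic equation is s² + (6.1 + 0.79·3.2)s + 0.79·32.1 = 0.
That is s² + 8.628s + 25.36 = 0, so ω_n = 5.036 rad/s and ζ = 8.628/(2·5.036) = 0.8567.
%OS = 100·exp(−πζ/√(1−ζ²)) = 0.542%.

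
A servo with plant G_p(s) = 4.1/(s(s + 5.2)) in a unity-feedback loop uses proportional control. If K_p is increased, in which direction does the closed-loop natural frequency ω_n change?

increase

ω_n = √(4.1·K_p), which grows with K_p.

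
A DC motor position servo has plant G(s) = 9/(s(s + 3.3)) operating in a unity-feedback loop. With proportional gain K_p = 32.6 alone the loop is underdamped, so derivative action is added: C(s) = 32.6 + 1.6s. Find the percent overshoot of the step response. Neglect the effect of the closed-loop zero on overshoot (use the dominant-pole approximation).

Forward path: (32.6 + 1.6s)·9/(s(s+3.3)). The closed-loop characteristic equation is s² + (3.3 + 9·1.6)s + 9·32.6 = 0.
That is s² + 17.7s + 293.4 = 0, so ω_n = 17.13 rad/s and ζ = 17.7/(2·17.13) = 0.5167.
%OS = 100·exp(−πζ/√(1−ζ²)) = 15%.

15%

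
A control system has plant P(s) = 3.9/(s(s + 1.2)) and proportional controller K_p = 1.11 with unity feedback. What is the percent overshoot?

The closed-loop denominator s² + 1.2s + 4.329 gives ω_n = √4.329 = 2.081 and ζ = 1.2/(2ω_n) = 0.2884.
%OS = 100·exp(−πζ/√(1−ζ²)) = 100·exp(−π·0.2884/√0.9168) = 38.8%.

38.8%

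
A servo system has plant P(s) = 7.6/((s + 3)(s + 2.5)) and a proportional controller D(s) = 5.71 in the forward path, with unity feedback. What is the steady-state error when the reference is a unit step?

0.147

The loop is type 0. Static position error constant K_pos = D(0)·P(0) = 5.71·1.013 = 5.786.
Steady-state error to a unit step: e_ss = 1/(1+K_pos) = 1/6.786 = 0.147.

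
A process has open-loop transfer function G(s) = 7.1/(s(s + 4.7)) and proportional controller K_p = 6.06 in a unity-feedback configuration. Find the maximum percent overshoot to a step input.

The closed-loop denominator s² + 4.7s + 43.03 gives ω_n = √43.03 = 6.559 and ζ = 4.7/(2ω_n) = 0.3583.
%OS = 100·exp(−πζ/√(1−ζ²)) = 100·exp(−π·0.3583/√0.8716) = 30%.

30%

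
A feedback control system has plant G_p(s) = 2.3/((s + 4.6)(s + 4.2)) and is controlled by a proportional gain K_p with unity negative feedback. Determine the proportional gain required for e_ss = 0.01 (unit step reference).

Steady-state error for a unit step on this type-0 loop is 1/(1 + K_p·G_p(0)).
G_p(0) = 0.119. Require 1/(1 + K_p·0.119) = 0.01, so 1 + 0.119·K_p = 100.
K_p = (100 − 1)/0.119 = 832.

K_p = 832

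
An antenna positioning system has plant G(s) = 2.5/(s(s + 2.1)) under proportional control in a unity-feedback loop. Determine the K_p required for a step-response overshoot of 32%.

From %OS = 100·exp(−πζ/√(1−ζ²)) = 32%, ζ = −ln(0.32)/√(π²+ln²(0.32)) = 0.341.
Characteristic equation s² + 2.1s + 2.5K_p = 0 gives ζ = 2.1/(2√(2.5K_p)).
Setting ζ = 0.341: √(2.5K_p) = 2.1/(2·0.341) = 3.08, so K_p = 9.484/2.5 = 3.79.

K_p = 3.79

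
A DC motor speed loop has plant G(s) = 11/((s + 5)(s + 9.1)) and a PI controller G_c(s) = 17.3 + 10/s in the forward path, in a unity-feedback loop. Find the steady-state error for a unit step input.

0

The open loop G_c(s)G(s) has a pole at the origin (type 1), so the static position error constant is infinite and e_ss = 1/(1+∞) = 0.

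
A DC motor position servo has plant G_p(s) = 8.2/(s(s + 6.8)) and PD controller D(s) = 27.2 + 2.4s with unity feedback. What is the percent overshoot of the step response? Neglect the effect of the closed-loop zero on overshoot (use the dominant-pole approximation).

0.243%

Forward path: (27.2 + 2.4s)·8.2/(s(s+6.8)). The closed-loop characteristic equation is s² + (6.8 + 8.2·2.4)s + 8.2·27.2 = 0.
That is s² + 26.48s + 223 = 0, so ω_n = 14.93 rad/s and ζ = 26.48/(2·14.93) = 0.8865.
%OS = 100·exp(−πζ/√(1−ζ²)) = 0.243%.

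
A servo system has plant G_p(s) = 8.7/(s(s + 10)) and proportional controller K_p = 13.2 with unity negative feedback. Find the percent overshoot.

Closed-loop characteristic equation: s² + 10s + 114.8 = 0, so ω_n = 10.72 rad/s and ζ = 10/(2·10.72) = 0.4666.
%OS = 100·exp(−πζ/√(1−ζ²)) = 100·exp(−π·0.4666/√0.7823) = 19.1%.

19.1%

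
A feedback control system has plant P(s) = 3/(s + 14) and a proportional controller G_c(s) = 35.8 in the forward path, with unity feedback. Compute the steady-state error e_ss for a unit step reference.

0.115

The loop is type 0. Static position error constant K_pos = G_c(0)·P(0) = 35.8·0.2143 = 7.671.
Steady-state error to a unit step: e_ss = 1/(1+K_pos) = 1/8.671 = 0.115.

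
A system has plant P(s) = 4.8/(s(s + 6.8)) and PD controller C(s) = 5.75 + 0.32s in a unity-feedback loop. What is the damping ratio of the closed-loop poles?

ζ = 0.793

Forward path: (5.75 + 0.32s)·4.8/(s(s+6.8)). The closed-loop characteristic equation is s² + (6.8 + 4.8·0.32)s + 4.8·5.75 = 0.
That is s² + 8.336s + 27.6 = 0, so ω_n = 5.254 rad/s and ζ = 8.336/(2·5.254) = 0.7934.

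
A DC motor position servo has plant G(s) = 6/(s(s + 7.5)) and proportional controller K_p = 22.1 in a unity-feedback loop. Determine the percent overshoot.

33.9%

Closed-loop characteristic equation: s² + 7.5s + 132.6 = 0, so ω_n = 11.52 rad/s and ζ = 7.5/(2·11.52) = 0.3257.
%OS = 100·exp(−πζ/√(1−ζ²)) = 100·exp(−π·0.3257/√0.8939) = 33.9%.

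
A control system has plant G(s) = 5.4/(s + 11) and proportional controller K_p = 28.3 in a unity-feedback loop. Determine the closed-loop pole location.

s = -163.8

Closed-loop transfer function: T(s) = K_p·G(s)/(1 + K_p·G(s)) = 152.8/(s + 11 + 152.8) = 152.8/(s + 163.8).
The closed-loop pole is at s = −163.8.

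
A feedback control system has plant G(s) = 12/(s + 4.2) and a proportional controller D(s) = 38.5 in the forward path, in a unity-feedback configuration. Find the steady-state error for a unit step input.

The loop is type 0. Static position error constant K_pos = D(0)·G(0) = 38.5·2.857 = 110.
Steady-state error to a unit step: e_ss = 1/(1+K_pos) = 1/111 = 0.00901.

0.00901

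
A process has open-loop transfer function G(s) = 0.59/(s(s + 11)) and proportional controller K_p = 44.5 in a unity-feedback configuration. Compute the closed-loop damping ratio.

ζ = 1.07

1 + K_p·G(s) = 0 gives s² + 11s + 26.25 = 0.
Matching s² + 2ζω_n s + ω_n²: ω_n = √26.25 = 5.124 rad/s and 2ζω_n = 11, so ζ = 11/(2·5.124) = 1.07.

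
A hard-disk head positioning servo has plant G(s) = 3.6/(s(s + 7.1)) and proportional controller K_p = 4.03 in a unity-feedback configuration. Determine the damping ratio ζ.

ζ = 0.932

With unity feedback the closed-loop characteristic equation is s² + 7.1s + 4.03·3.6 = s² + 7.1s + 14.51 = 0.
So ω_n² = 14.51 ⇒ ω_n = 3.809 rad/s, and ζ = 7.1/(2ω_n) = 0.932.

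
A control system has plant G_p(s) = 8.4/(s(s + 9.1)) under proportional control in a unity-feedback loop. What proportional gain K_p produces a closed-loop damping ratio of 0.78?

Closed-loop characteristic equation: s² + 9.1s + K_p·8.4 = 0.
So ω_n = √(8.4K_p) and 2ζω_n = 9.1, giving ζ = 9.1/(2√(8.4K_p)).
Setting ζ = 0.78: √(8.4K_p) = 9.1/(2·0.78) = 5.833, so K_p = 34.03/8.4 = 4.05.

K_p = 4.05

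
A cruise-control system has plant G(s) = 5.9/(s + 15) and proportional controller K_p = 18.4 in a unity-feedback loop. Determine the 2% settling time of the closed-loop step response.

T_s ≈ 0.0324 s

Closed-loop transfer function: T(s) = K_p·G(s)/(1 + K_p·G(s)) = 108.6/(s + 15 + 108.6) = 108.6/(s + 123.6).
Time constant τ = 1/123.6 = 0.008093 s, so the 2% settling time is about 4τ = 0.0324 s.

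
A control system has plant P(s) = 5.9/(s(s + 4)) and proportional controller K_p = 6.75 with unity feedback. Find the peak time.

T_p = 0.525 s

Closed-loop characteristic equation: s² + 4s + 39.83 = 0, so ω_n = 6.311 rad/s and ζ = 4/(2·6.311) = 0.3169.
Damped frequency ω_d = ω_n√(1−ζ²) = 5.985 rad/s, so peak time T_p = π/ω_d = 0.525 s.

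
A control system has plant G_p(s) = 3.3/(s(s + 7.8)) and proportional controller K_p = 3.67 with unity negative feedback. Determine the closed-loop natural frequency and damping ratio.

ω_n = 3.48 rad/s, ζ = 1.12

With unity feedback the closed-loop characteristic equation is s² + 7.8s + 3.67·3.3 = s² + 7.8s + 12.11 = 0.
So ω_n² = 12.11 ⇒ ω_n = 3.48 rad/s, and ζ = 7.8/(2ω_n) = 1.12.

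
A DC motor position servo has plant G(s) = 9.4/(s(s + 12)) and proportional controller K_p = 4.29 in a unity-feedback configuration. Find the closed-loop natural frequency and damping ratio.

ω_n = 6.35 rad/s, ζ = 0.945

The closed-loop denominator is s(s+12) + 4.29·9.4 = s² + 12s + 40.33.
Matching s² + 2ζω_n s + ω_n²: ω_n = √40.33 = 6.35 rad/s and 2ζω_n = 12, so ζ = 12/(2·6.35) = 0.945.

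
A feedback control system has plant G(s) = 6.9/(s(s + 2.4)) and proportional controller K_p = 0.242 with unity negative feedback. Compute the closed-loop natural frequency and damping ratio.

The closed-loop denominator is s(s+2.4) + 0.242·6.9 = s² + 2.4s + 1.67.
So ω_n² = 1.67 ⇒ ω_n = 1.292 rad/s, and ζ = 2.4/(2ω_n) = 0.929.

ω_n = 1.29 rad/s, ζ = 0.929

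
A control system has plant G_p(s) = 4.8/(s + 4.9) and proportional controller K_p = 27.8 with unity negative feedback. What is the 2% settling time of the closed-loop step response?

T_s ≈ 0.0289 s

Closed-loop transfer function: T(s) = K_p·G_p(s)/(1 + K_p·G_p(s)) = 133.4/(s + 4.9 + 133.4) = 133.4/(s + 138.3).
Time constant τ = 1/138.3 = 0.007229 s, so the 2% settling time is about 4τ = 0.0289 s.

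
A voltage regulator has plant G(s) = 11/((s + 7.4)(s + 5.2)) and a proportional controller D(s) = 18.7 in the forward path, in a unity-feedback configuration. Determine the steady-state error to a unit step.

The loop is type 0. Static position error constant K_pos = D(0)·G(0) = 18.7·0.2859 = 5.346.
Steady-state error to a unit step: e_ss = 1/(1+K_pos) = 1/6.346 = 0.158.

0.158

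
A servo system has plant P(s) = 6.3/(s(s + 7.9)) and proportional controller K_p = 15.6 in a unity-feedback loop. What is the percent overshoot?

25.5%

Closed-loop characteristic equation: s² + 7.9s + 98.28 = 0, so ω_n = 9.914 rad/s and ζ = 7.9/(2·9.914) = 0.3984.
%OS = 100·exp(−πζ/√(1−ζ²)) = 100·exp(−π·0.3984/√0.8412) = 25.5%.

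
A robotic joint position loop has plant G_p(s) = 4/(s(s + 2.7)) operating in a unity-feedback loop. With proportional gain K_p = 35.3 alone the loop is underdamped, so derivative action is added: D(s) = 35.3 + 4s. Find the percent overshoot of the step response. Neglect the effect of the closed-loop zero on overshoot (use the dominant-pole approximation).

Forward path: (35.3 + 4s)·4/(s(s+2.7)). The closed-loop characteristic equation is s² + (2.7 + 4·4)s + 4·35.3 = 0.
That is s² + 18.7s + 141.2 = 0, so ω_n = 11.88 rad/s and ζ = 18.7/(2·11.88) = 0.7869.
%OS = 100·exp(−πζ/√(1−ζ²)) = 1.82%.

1.82%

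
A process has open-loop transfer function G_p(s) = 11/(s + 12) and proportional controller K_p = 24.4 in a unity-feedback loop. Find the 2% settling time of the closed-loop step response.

Closed-loop transfer function: T(s) = K_p·G_p(s)/(1 + K_p·G_p(s)) = 268.4/(s + 12 + 268.4) = 268.4/(s + 280.4).
Time constant τ = 1/280.4 = 0.003566 s, so the 2% settling time is about 4τ = 0.0143 s.

T_s ≈ 0.0143 s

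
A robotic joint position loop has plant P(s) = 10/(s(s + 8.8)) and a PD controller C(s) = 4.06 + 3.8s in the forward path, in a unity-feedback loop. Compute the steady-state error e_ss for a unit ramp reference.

0.217

The loop has one pole at the origin (type 1). Velocity error constant K_v = lim_{s→0} s·C(s)P(s) = 4.06·10/8.8 = 4.614.
Steady-state error to a unit ramp: e_ss = 1/K_v = 0.217.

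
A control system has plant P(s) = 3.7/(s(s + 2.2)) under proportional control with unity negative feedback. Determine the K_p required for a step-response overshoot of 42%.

K_p = 4.62

From %OS = 100·exp(−πζ/√(1−ζ²)) = 42%, ζ = −ln(0.42)/√(π²+ln²(0.42)) = 0.2662.
Characteristic equation s² + 2.2s + 3.7K_p = 0 gives ζ = 2.2/(2√(3.7K_p)).
Setting ζ = 0.2662: √(3.7K_p) = 2.2/(2·0.2662) = 4.133, so K_p = 17.08/3.7 = 4.62.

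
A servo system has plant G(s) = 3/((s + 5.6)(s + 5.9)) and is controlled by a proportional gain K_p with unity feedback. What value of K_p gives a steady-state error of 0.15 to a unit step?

K_p = 62.4

Steady-state error for a unit step on this type-0 loop is 1/(1 + K_p·G(0)).
G(0) = 0.0908. Require 1/(1 + K_p·0.0908) = 0.15, so 1 + 0.0908·K_p = 6.667.
K_p = (6.667 − 1)/0.0908 = 62.4.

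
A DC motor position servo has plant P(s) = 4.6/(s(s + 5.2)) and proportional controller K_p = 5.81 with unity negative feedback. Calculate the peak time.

T_p = 0.703 s

The closed-loop denominator s² + 5.2s + 26.73 gives ω_n = √26.73 = 5.17 and ζ = 5.2/(2ω_n) = 0.5029.
Damped frequency ω_d = ω_n√(1−ζ²) = 4.468 rad/s, so peak time T_p = π/ω_d = 0.703 s.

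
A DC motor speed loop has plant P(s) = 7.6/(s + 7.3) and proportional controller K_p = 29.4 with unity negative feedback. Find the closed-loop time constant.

Closed-loop transfer function: T(s) = K_p·P(s)/(1 + K_p·P(s)) = 223.4/(s + 7.3 + 223.4) = 223.4/(s + 230.7).
Time constant τ = 1/230.7 = 0.00433 s.

τ = 0.00433 s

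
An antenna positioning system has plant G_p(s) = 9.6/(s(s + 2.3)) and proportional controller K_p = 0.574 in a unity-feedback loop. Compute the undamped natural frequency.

1 + K_p·G_p(s) = 0 gives s² + 2.3s + 5.51 = 0.
Matching s² + 2ζω_n s + ω_n²: ω_n = √5.51 = 2.347 rad/s and 2ζω_n = 2.3, so ζ = 2.3/(2·2.347) = 0.49.

ω_n = 2.35 rad/s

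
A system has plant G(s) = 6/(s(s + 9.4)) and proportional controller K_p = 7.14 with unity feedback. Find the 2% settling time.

T_s ≈ 0.851 s

The closed-loop denominator s² + 9.4s + 42.84 gives ω_n = √42.84 = 6.545 and ζ = 9.4/(2ω_n) = 0.7181.
2% settling time T_s ≈ 4/(ζω_n) = 4/4.7 = 0.851 s.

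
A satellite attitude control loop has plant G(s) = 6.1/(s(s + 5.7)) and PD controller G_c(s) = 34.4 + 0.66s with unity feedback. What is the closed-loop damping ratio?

ζ = 0.336

Forward path: (34.4 + 0.66s)·6.1/(s(s+5.7)). The closed-loop characteristic equation is s² + (5.7 + 6.1·0.66)s + 6.1·34.4 = 0.
That is s² + 9.726s + 209.8 = 0, so ω_n = 14.49 rad/s and ζ = 9.726/(2·14.49) = 0.3357.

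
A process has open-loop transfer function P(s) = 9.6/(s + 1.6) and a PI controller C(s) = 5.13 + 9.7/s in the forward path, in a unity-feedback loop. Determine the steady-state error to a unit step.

The open loop C(s)P(s) has a pole at the origin (type 1), so the static position error constant is infinite and e_ss = 1/(1+∞) = 0.

0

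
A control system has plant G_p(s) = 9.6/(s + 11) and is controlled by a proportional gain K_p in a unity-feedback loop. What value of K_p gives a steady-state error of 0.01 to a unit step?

The loop is type 0, so e_ss(step) = 1/(1 + K_pos) with K_pos = K_p·G_p(0).
G_p(0) = 0.8727. Require 1/(1 + K_p·0.8727) = 0.01, so 1 + 0.8727·K_p = 100.
K_p = (100 − 1)/0.8727 = 113.

K_p = 113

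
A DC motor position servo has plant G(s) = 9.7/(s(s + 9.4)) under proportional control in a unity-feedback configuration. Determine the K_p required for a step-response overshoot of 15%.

K_p = 8.52

From %OS = 100·exp(−πζ/√(1−ζ²)) = 15%, ζ = −ln(0.15)/√(π²+ln²(0.15)) = 0.5169.
Characteristic equation s² + 9.4s + 9.7K_p = 0 gives ζ = 9.4/(2√(9.7K_p)).
Setting ζ = 0.5169: √(9.7K_p) = 9.4/(2·0.5169) = 9.092, so K_p = 82.67/9.7 = 8.52.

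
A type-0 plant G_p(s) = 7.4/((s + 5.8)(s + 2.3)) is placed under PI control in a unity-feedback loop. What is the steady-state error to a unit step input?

The PI controller's integrator makes the forward path type 1, so e_ss to a step is zero.

0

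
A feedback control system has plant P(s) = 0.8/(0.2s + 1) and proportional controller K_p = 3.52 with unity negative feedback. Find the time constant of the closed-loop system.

Closed loop: T(s) = K_p·P/(1+K_p·P) = 2.816/(0.2s + 1 + 2.816), with pole at s = −(1 + 2.816)/0.2 = −19.08.
Closed-loop time constant τ = 1/19.08 = 0.0524 s.

τ = 0.0524 s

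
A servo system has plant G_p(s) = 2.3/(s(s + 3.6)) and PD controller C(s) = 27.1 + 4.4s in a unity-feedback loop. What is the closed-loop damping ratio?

Forward path: (27.1 + 4.4s)·2.3/(s(s+3.6)). The closed-loop characteristic equation is s² + (3.6 + 2.3·4.4)s + 2.3·27.1 = 0.
That is s² + 13.72s + 62.33 = 0, so ω_n = 7.895 rad/s and ζ = 13.72/(2·7.895) = 0.8689.

ζ = 0.869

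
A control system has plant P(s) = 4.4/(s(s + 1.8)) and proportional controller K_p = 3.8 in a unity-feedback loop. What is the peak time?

T_p = 0.788 s

Closed-loop characteristic equation: s² + 1.8s + 16.72 = 0, so ω_n = 4.089 rad/s and ζ = 1.8/(2·4.089) = 0.2201.
Damped frequency ω_d = ω_n√(1−ζ²) = 3.989 rad/s, so peak time T_p = π/ω_d = 0.788 s.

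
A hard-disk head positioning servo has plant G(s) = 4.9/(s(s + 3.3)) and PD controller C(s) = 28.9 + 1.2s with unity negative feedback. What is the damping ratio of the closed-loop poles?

ζ = 0.386

Forward path: (28.9 + 1.2s)·4.9/(s(s+3.3)). The closed-loop characteristic equation is s² + (3.3 + 4.9·1.2)s + 4.9·28.9 = 0.
That is s² + 9.18s + 141.6 = 0, so ω_n = 11.9 rad/s and ζ = 9.18/(2·11.9) = 0.3857.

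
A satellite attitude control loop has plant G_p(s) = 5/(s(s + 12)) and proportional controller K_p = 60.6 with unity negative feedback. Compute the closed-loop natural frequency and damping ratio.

With unity feedback the closed-loop characteristic equation is s² + 12s + 60.6·5 = s² + 12s + 303 = 0.
Matching s² + 2ζω_n s + ω_n²: ω_n = √303 = 17.41 rad/s and 2ζω_n = 12, so ζ = 12/(2·17.41) = 0.345.

ω_n = 17.4 rad/s, ζ = 0.345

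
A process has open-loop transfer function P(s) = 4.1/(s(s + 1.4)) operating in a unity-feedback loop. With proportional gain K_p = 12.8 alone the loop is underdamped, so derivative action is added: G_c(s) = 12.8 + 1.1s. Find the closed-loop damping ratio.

Forward path: (12.8 + 1.1s)·4.1/(s(s+1.4)). The closed-loop characteristic equation is s² + (1.4 + 4.1·1.1)s + 4.1·12.8 = 0.
That is s² + 5.91s + 52.48 = 0, so ω_n = 7.244 rad/s and ζ = 5.91/(2·7.244) = 0.4079.

ζ = 0.408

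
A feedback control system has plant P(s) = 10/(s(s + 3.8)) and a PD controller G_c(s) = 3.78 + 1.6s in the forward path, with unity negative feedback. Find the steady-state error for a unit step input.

0

The open loop G_c(s)P(s) has a pole at the origin (type 1), so the static position error constant is infinite and e_ss = 1/(1+∞) = 0.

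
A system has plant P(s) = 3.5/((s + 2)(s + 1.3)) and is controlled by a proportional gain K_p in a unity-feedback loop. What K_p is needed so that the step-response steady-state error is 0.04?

Steady-state error for a unit step on this type-0 loop is 1/(1 + K_p·P(0)).
P(0) = 1.346. Require 1/(1 + K_p·1.346) = 0.04, so 1 + 1.346·K_p = 25.
K_p = (25 − 1)/1.346 = 17.8.

K_p = 17.8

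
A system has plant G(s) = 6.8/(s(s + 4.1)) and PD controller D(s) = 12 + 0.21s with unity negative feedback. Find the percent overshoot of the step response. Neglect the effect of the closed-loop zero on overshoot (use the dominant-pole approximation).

Forward path: (12 + 0.21s)·6.8/(s(s+4.1)). The closed-loop characteristic equation is s² + (4.1 + 6.8·0.21)s + 6.8·12 = 0.
That is s² + 5.528s + 81.6 = 0, so ω_n = 9.033 rad/s and ζ = 5.528/(2·9.033) = 0.306.
%OS = 100·exp(−πζ/√(1−ζ²)) = 36.4%.

36.4%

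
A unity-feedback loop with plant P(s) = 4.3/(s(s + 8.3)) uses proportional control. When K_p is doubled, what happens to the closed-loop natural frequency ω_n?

ω_n = √(4.3·K_p), which grows with K_p.

increase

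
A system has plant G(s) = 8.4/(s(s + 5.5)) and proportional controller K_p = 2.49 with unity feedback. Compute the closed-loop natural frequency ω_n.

ω_n = 4.57 rad/s

1 + K_p·G(s) = 0 gives s² + 5.5s + 20.92 = 0.
So ω_n² = 20.92 ⇒ ω_n = 4.573 rad/s, and ζ = 5.5/(2ω_n) = 0.601.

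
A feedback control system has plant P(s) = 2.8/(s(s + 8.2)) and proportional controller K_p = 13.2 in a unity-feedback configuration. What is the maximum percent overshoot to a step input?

5.67%

Closed-loop characteristic equation: s² + 8.2s + 36.96 = 0, so ω_n = 6.079 rad/s and ζ = 8.2/(2·6.079) = 0.6744.
%OS = 100·exp(−πζ/√(1−ζ²)) = 100·exp(−π·0.6744/√0.5452) = 5.67%.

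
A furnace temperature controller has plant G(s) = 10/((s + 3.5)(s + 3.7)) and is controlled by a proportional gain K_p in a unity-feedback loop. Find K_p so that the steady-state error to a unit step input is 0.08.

K_p = 14.9

For a type-0 loop with proportional control, e_ss = 1/(1 + K_p·G(0)).
G(0) = 0.7722. Require 1/(1 + K_p·0.7722) = 0.08, so 1 + 0.7722·K_p = 12.5.
K_p = (12.5 − 1)/0.7722 = 14.9.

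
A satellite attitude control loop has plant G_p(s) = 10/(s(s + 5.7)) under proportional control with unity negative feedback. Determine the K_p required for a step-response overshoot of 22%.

K_p = 4.31

From %OS = 100·exp(−πζ/√(1−ζ²)) = 22%, ζ = −ln(0.22)/√(π²+ln²(0.22)) = 0.4342.
Characteristic equation s² + 5.7s + 10K_p = 0 gives ζ = 5.7/(2√(10K_p)).
Setting ζ = 0.4342: √(10K_p) = 5.7/(2·0.4342) = 6.564, so K_p = 43.09/10 = 4.31.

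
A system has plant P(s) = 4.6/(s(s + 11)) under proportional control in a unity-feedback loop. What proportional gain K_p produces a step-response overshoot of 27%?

From %OS = 100·exp(−πζ/√(1−ζ²)) = 27%, ζ = −ln(0.27)/√(π²+ln²(0.27)) = 0.3847.
Characteristic equation s² + 11s + 4.6K_p = 0 gives ζ = 11/(2√(4.6K_p)).
Setting ζ = 0.3847: √(4.6K_p) = 11/(2·0.3847) = 14.3, so K_p = 204.4/4.6 = 44.4.

K_p = 44.4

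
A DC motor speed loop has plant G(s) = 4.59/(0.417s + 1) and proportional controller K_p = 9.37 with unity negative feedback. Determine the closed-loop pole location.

s = -105.5

Closed loop: T(s) = K_p·G/(1+K_p·G) = 43.01/(0.417s + 1 + 43.01), with pole at s = −(1 + 43.01)/0.417 = −105.5.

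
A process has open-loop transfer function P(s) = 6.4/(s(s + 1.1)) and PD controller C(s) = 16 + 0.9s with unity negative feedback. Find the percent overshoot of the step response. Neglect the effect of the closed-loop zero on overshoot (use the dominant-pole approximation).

32.2%

Forward path: (16 + 0.9s)·6.4/(s(s+1.1)). The closed-loop characteristic equation is s² + (1.1 + 6.4·0.9)s + 6.4·16 = 0.
That is s² + 6.86s + 102.4 = 0, so ω_n = 10.12 rad/s and ζ = 6.86/(2·10.12) = 0.339.
%OS = 100·exp(−πζ/√(1−ζ²)) = 32.2%.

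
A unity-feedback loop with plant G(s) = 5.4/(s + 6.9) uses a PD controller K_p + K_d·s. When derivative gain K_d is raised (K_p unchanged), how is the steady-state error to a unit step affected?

unchanged

At s = 0 the derivative term contributes nothing: C(0) = K_p regardless of K_d, so K_pos = K_p·G(0) and e_ss are unchanged.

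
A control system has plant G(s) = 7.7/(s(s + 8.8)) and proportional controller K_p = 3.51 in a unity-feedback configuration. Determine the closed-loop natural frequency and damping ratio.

ω_n = 5.2 rad/s, ζ = 0.846

With unity feedback the closed-loop characteristic equation is s² + 8.8s + 3.51·7.7 = s² + 8.8s + 27.03 = 0.
So ω_n² = 27.03 ⇒ ω_n = 5.199 rad/s, and ζ = 8.8/(2ω_n) = 0.846.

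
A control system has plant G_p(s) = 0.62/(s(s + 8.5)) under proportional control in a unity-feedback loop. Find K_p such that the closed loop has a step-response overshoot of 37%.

K_p = 320

From %OS = 100·exp(−πζ/√(1−ζ²)) = 37%, ζ = −ln(0.37)/√(π²+ln²(0.37)) = 0.3017.
Characteristic equation s² + 8.5s + 0.62K_p = 0 gives ζ = 8.5/(2√(0.62K_p)).
Setting ζ = 0.3017: √(0.62K_p) = 8.5/(2·0.3017) = 14.09, so K_p = 198.4/0.62 = 320.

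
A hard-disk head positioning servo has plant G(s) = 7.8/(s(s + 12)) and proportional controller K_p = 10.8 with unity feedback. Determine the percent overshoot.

6.63%

The closed-loop denominator s² + 12s + 84.24 gives ω_n = √84.24 = 9.178 and ζ = 12/(2ω_n) = 0.6537.
%OS = 100·exp(−πζ/√(1−ζ²)) = 100·exp(−π·0.6537/√0.5726) = 6.63%.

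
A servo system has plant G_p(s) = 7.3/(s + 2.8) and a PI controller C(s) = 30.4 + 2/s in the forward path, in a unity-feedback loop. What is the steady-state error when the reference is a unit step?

The open loop C(s)G_p(s) has a pole at the origin (type 1), so the static position error constant is infinite and e_ss = 1/(1+∞) = 0.

0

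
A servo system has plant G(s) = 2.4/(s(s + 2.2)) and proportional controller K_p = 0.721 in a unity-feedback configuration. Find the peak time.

T_p = 4.35 s

The closed-loop denominator s² + 2.2s + 1.73 gives ω_n = √1.73 = 1.315 and ζ = 2.2/(2ω_n) = 0.8362.
Damped frequency ω_d = ω_n√(1−ζ²) = 0.7214 rad/s, so peak time T_p = π/ω_d = 4.35 s.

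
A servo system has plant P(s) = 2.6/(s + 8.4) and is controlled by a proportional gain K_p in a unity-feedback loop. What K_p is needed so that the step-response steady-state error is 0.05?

Steady-state error for a unit step on this type-0 loop is 1/(1 + K_p·P(0)).
P(0) = 0.3095. Require 1/(1 + K_p·0.3095) = 0.05, so 1 + 0.3095·K_p = 20.
K_p = (20 − 1)/0.3095 = 61.4.

K_p = 61.4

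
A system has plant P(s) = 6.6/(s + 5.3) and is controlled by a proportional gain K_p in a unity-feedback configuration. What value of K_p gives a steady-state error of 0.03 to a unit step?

K_p = 26

The loop is type 0, so e_ss(step) = 1/(1 + K_pos) with K_pos = K_p·P(0).
P(0) = 1.245. Require 1/(1 + K_p·1.245) = 0.03, so 1 + 1.245·K_p = 33.33.
K_p = (33.33 − 1)/1.245 = 26.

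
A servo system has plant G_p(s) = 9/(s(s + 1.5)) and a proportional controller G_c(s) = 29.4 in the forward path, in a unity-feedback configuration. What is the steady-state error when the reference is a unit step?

The open loop G_c(s)G_p(s) has a pole at the origin (type 1), so the static position error constant is infinite and e_ss = 1/(1+∞) = 0.

0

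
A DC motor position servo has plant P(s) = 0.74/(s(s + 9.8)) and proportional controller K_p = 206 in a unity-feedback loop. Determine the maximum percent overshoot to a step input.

Closed-loop characteristic equation: s² + 9.8s + 152.4 = 0, so ω_n = 12.35 rad/s and ζ = 9.8/(2·12.35) = 0.3969.
%OS = 100·exp(−πζ/√(1−ζ²)) = 100·exp(−π·0.3969/√0.8425) = 25.7%.

25.7%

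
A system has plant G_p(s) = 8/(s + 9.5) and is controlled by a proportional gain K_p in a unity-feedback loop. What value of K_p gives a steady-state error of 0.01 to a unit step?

K_p = 118

The loop is type 0, so e_ss(step) = 1/(1 + K_pos) with K_pos = K_p·G_p(0).
G_p(0) = 0.8421. Require 1/(1 + K_p·0.8421) = 0.01, so 1 + 0.8421·K_p = 100.
K_p = (100 − 1)/0.8421 = 118.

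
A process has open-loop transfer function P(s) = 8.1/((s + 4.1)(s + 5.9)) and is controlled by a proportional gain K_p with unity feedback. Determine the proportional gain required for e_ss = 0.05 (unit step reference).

The loop is type 0, so e_ss(step) = 1/(1 + K_pos) with K_pos = K_p·P(0).
P(0) = 0.3348. Require 1/(1 + K_p·0.3348) = 0.05, so 1 + 0.3348·K_p = 20.
K_p = (20 − 1)/0.3348 = 56.7.

K_p = 56.7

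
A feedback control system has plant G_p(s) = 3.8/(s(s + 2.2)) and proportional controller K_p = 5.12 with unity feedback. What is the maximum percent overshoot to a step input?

44.5%

The closed-loop denominator s² + 2.2s + 19.46 gives ω_n = √19.46 = 4.411 and ζ = 2.2/(2ω_n) = 0.2494.
%OS = 100·exp(−πζ/√(1−ζ²)) = 100·exp(−π·0.2494/√0.9378) = 44.5%.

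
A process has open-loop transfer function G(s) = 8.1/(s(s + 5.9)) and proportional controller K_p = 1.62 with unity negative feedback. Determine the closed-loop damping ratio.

1 + K_p·G(s) = 0 gives s² + 5.9s + 13.12 = 0.
Matching s² + 2ζω_n s + ω_n²: ω_n = √13.12 = 3.622 rad/s and 2ζω_n = 5.9, so ζ = 5.9/(2·3.622) = 0.814.

ζ = 0.814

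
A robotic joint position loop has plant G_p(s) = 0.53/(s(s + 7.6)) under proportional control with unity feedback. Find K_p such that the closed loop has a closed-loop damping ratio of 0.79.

K_p = 43.7

Closed-loop characteristic equation: s² + 7.6s + K_p·0.53 = 0.
So ω_n = √(0.53K_p) and 2ζω_n = 7.6, giving ζ = 7.6/(2√(0.53K_p)).
Setting ζ = 0.79: √(0.53K_p) = 7.6/(2·0.79) = 4.81, so K_p = 23.14/0.53 = 43.7.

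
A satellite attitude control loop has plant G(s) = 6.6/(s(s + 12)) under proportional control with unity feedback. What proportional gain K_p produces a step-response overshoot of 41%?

K_p = 73.2

From %OS = 100·exp(−πζ/√(1−ζ²)) = 41%, ζ = −ln(0.41)/√(π²+ln²(0.41)) = 0.273.
Characteristic equation s² + 12s + 6.6K_p = 0 gives ζ = 12/(2√(6.6K_p)).
Setting ζ = 0.273: √(6.6K_p) = 12/(2·0.273) = 21.98, so K_p = 483/6.6 = 73.2.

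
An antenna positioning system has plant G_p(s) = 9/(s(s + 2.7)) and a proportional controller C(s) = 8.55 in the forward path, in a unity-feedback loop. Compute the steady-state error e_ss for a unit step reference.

0

The open loop C(s)G_p(s) has a pole at the origin (type 1), so the static position error constant is infinite and e_ss = 1/(1+∞) = 0.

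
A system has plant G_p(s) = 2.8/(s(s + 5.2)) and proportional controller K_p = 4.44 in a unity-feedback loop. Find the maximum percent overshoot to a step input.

Closed-loop characteristic equation: s² + 5.2s + 12.43 = 0, so ω_n = 3.526 rad/s and ζ = 5.2/(2·3.526) = 0.7374.
%OS = 100·exp(−πζ/√(1−ζ²)) = 100·exp(−π·0.7374/√0.4562) = 3.24%.

3.24%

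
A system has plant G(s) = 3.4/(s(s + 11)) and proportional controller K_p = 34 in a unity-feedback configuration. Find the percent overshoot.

The closed-loop denominator s² + 11s + 115.6 gives ω_n = √115.6 = 10.75 and ζ = 11/(2ω_n) = 0.5115.
%OS = 100·exp(−πζ/√(1−ζ²)) = 100·exp(−π·0.5115/√0.7383) = 15.4%.

15.4%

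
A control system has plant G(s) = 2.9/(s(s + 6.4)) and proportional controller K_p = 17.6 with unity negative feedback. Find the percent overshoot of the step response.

Closed-loop characteristic equation: s² + 6.4s + 51.04 = 0, so ω_n = 7.144 rad/s and ζ = 6.4/(2·7.144) = 0.4479.
%OS = 100·exp(−πζ/√(1−ζ²)) = 100·exp(−π·0.4479/√0.7994) = 20.7%.

20.7%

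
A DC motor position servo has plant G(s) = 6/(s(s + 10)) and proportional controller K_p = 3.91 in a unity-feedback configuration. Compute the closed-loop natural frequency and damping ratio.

ω_n = 4.84 rad/s, ζ = 1.03

The closed-loop denominator is s(s+10) + 3.91·6 = s² + 10s + 23.46.
So ω_n² = 23.46 ⇒ ω_n = 4.844 rad/s, and ζ = 10/(2ω_n) = 1.03.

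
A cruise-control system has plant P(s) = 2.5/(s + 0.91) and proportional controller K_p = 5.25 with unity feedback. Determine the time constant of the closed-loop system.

τ = 0.0713 s

Closed-loop transfer function: T(s) = K_p·P(s)/(1 + K_p·P(s)) = 13.12/(s + 0.91 + 13.12) = 13.12/(s + 14.04).
Time constant τ = 1/14.04 = 0.0713 s.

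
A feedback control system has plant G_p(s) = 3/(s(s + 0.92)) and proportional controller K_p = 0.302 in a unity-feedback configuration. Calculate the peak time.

The closed-loop denominator s² + 0.92s + 0.906 gives ω_n = √0.906 = 0.9518 and ζ = 0.92/(2ω_n) = 0.4833.
Damped frequency ω_d = ω_n√(1−ζ²) = 0.8333 rad/s, so peak time T_p = π/ω_d = 3.77 s.

T_p = 3.77 s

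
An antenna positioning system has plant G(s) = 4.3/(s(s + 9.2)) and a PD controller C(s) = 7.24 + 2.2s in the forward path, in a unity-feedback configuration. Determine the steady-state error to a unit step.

The open loop C(s)G(s) has a pole at the origin (type 1), so the static position error constant is infinite and e_ss = 1/(1+∞) = 0.

0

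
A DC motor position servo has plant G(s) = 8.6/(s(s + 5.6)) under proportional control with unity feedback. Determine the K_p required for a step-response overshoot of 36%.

From %OS = 100·exp(−πζ/√(1−ζ²)) = 36%, ζ = −ln(0.36)/√(π²+ln²(0.36)) = 0.3093.
Characteristic equation s² + 5.6s + 8.6K_p = 0 gives ζ = 5.6/(2√(8.6K_p)).
Setting ζ = 0.3093: √(8.6K_p) = 5.6/(2·0.3093) = 9.054, so K_p = 81.97/8.6 = 9.53.

K_p = 9.53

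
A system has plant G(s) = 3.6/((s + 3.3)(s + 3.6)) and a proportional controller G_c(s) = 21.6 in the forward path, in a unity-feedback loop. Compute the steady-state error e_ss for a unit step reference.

0.133

The loop is type 0. Static position error constant K_pos = G_c(0)·G(0) = 21.6·0.303 = 6.545.
Steady-state error to a unit step: e_ss = 1/(1+K_pos) = 1/7.545 = 0.133.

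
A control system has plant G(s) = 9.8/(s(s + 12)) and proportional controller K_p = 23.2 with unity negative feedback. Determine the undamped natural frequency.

ω_n = 15.1 rad/s

The closed-loop denominator is s(s+12) + 23.2·9.8 = s² + 12s + 227.4.
Matching s² + 2ζω_n s + ω_n²: ω_n = √227.4 = 15.08 rad/s and 2ζω_n = 12, so ζ = 12/(2·15.08) = 0.398.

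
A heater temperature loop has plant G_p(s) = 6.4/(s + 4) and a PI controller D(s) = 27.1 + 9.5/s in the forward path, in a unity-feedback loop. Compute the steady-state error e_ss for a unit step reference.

The open loop D(s)G_p(s) has a pole at the origin (type 1), so the static position error constant is infinite and e_ss = 1/(1+∞) = 0.

0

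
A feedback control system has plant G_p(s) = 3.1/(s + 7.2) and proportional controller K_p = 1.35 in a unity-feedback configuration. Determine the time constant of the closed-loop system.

τ = 0.0878 s

Closed-loop transfer function: T(s) = K_p·G_p(s)/(1 + K_p·G_p(s)) = 4.185/(s + 7.2 + 4.185) = 4.185/(s + 11.39).
Time constant τ = 1/11.39 = 0.0878 s.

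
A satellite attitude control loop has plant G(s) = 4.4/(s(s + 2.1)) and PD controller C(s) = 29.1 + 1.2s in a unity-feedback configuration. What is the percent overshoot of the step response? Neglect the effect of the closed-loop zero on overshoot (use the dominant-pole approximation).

Forward path: (29.1 + 1.2s)·4.4/(s(s+2.1)). The closed-loop characteristic equation is s² + (2.1 + 4.4·1.2)s + 4.4·29.1 = 0.
That is s² + 7.38s + 128 = 0, so ω_n = 11.32 rad/s and ζ = 7.38/(2·11.32) = 0.3261.
%OS = 100·exp(−πζ/√(1−ζ²)) = 33.8%.

33.8%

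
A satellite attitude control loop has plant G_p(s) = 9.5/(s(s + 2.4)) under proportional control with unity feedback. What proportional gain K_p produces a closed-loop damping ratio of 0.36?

Closed-loop characteristic equation: s² + 2.4s + K_p·9.5 = 0.
So ω_n = √(9.5K_p) and 2ζω_n = 2.4, giving ζ = 2.4/(2√(9.5K_p)).
Setting ζ = 0.36: √(9.5K_p) = 2.4/(2·0.36) = 3.333, so K_p = 11.11/9.5 = 1.17.

K_p = 1.17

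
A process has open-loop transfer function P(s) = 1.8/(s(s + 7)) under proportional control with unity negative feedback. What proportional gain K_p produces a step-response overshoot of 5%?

K_p = 14.3

From %OS = 100·exp(−πζ/√(1−ζ²)) = 5%, ζ = −ln(0.05)/√(π²+ln²(0.05)) = 0.6901.
Characteristic equation s² + 7s + 1.8K_p = 0 gives ζ = 7/(2√(1.8K_p)).
Setting ζ = 0.6901: √(1.8K_p) = 7/(2·0.6901) = 5.072, so K_p = 25.72/1.8 = 14.3.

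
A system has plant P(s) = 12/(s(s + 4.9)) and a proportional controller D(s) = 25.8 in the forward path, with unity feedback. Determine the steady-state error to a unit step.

The open loop D(s)P(s) has a pole at the origin (type 1), so the static position error constant is infinite and e_ss = 1/(1+∞) = 0.

0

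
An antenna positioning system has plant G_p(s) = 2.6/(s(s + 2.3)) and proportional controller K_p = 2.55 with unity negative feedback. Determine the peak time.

T_p = 1.36 s

Closed-loop characteristic equation: s² + 2.3s + 6.63 = 0, so ω_n = 2.575 rad/s and ζ = 2.3/(2·2.575) = 0.4466.
Damped frequency ω_d = ω_n√(1−ζ²) = 2.304 rad/s, so peak time T_p = π/ω_d = 1.36 s.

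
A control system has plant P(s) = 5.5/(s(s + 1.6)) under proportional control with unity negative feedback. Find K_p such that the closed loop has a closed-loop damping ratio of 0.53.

Closed-loop characteristic equation: s² + 1.6s + K_p·5.5 = 0.
So ω_n = √(5.5K_p) and 2ζω_n = 1.6, giving ζ = 1.6/(2√(5.5K_p)).
Setting ζ = 0.53: √(5.5K_p) = 1.6/(2·0.53) = 1.509, so K_p = 2.278/5.5 = 0.414.

K_p = 0.414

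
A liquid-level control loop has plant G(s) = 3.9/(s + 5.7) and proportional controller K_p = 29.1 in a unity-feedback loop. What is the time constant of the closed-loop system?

Closed-loop transfer function: T(s) = K_p·G(s)/(1 + K_p·G(s)) = 113.5/(s + 5.7 + 113.5) = 113.5/(s + 119.2).
Time constant τ = 1/119.2 = 0.00839 s.

τ = 0.00839 s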